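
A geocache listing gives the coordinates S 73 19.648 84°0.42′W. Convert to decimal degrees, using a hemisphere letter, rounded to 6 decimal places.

73.327467° S, 84.007000° W

φ: 73 + 19.648/60 = 73.3274667
Lon: 0.42′ = 0.007000°; total 84.0070000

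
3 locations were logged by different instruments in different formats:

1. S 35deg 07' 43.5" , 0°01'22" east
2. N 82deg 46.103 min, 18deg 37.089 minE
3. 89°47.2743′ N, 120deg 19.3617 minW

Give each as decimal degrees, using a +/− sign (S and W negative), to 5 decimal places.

1. -35.12875, 0.02278
2. 82.76838, 18.61815
3. 89.78791, -120.32270

Point 1:
  Latitude: 35° + 7/60 + 43.5/3600 = 35 + 0.116667 + 0.012083 = 35.128750
  hemisphere S, so the sign is −
  Longitude: 0° + 1/60 + 22/3600 = 0 + 0.016667 + 0.006111 = 0.022778
  E ⇒ keep positive
Point 2:
  Latitude: 82 + 46.103/60 = 82.768383
  N → positive
  Longitude: 18 + 37.089/60 = 18.618150
  E ⇒ keep positive
Point 3:
  Lat: 47.2743′ = 0.787905°; total 89.787905
  N ⇒ keep positive
  Longitude: 19.3617′ = 0.322695°; total 120.322695
  hemisphere W, so the sign is −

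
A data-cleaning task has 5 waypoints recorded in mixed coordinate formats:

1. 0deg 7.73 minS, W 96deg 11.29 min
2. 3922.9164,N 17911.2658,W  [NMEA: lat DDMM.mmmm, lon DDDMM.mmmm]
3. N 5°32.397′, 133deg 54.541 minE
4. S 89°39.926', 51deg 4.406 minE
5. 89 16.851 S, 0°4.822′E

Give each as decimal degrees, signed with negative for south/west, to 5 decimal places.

1. -0.12883, -96.18817
2. 39.38194, -179.18776
3. 5.53995, 133.90902
4. -89.66543, 51.07343
5. -89.28085, 0.08037

Point 1:
  Lat: 0 + 7.73/60 = 0.128833
  hemisphere S, so the sign is −
  λ: 96 + 11.29/60 = 96.188167
  W ⇒ negate
Point 2:
  Latitude: degrees = first 2 digits = 39, minutes = 22.9164; 39 + 22.9164/60 = 39.381940
  N → positive
  Lon: split at 3 digits → 179° and 11.2658′; 179 + 11.2658/60 = 179.187763
  W ⇒ negate
Point 3:
  Latitude: 32.397′ = 0.539950°; total 5.539950
  N → positive
  Longitude: 54.541′ = 0.909017°; total 133.909017
  E ⇒ keep positive
Point 4:
  Latitude: 89 + 39.926/60 = 89.665433
  hemisphere S, so the sign is −
  Longitude: 4.406′ = 0.073433°; total 51.073433
  E ⇒ keep positive
Point 5:
  φ: 16.851′ = 0.280850°; total 89.280850
  S → negative
  λ: 0 + 4.822/60 = 0.080367
  E → positive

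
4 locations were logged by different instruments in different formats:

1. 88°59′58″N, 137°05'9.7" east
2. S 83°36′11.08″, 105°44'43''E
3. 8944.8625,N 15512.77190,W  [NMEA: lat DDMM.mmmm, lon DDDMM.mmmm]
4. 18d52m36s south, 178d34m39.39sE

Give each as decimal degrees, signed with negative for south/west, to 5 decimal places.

1. 88.99944, 137.08603
2. -83.60308, 105.74528
3. 89.74771, -155.21287
4. -18.87667, 178.57761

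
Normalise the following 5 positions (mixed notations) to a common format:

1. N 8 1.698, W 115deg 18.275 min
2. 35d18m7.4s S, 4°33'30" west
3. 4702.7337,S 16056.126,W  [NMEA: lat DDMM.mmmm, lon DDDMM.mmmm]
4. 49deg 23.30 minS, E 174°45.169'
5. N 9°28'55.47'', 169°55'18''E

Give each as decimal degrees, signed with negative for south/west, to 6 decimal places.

1. 8.028300, -115.304583
2. -35.302056, -4.558333
3. -47.045562, -160.935433
4. -49.388333, 174.752817
5. 9.482075, 169.921667

Point 1:
  Lat: 8 + 1.698/60 = 8.0283000
  N → positive
  Lon: 115 + 18.275/60 = 115.3045833
  W → negative
Point 2:
  Latitude: 35 + 18/60 + 7.4/3600 = 35.3020556
  S ⇒ negate
  λ: 33′ + 30″ = 33.50000′; 4 + 33.50000/60 = 4.5583333
  W ⇒ negate
Point 3:
  Latitude: degrees = first 2 digits = 47, minutes = 2.7337; 47 + 2.7337/60 = 47.0455617
  S ⇒ negate
  Longitude: split at 3 digits → 160° and 56.126′; 160 + 56.126/60 = 160.9354333
  W → negative
Point 4:
  φ: 23.3′ = 0.388333°; total 49.3883333
  hemisphere S, so the sign is −
  Lon: 45.169′ = 0.752817°; total 174.7528167
  E ⇒ keep positive
Point 5:
  φ: 28′ + 55.47″ = 28.92450′; 9 + 28.92450/60 = 9.4820750
  N → positive
  Lon: 55′ + 18″ = 55.30000′; 169 + 55.30000/60 = 169.9216667
  E ⇒ keep positive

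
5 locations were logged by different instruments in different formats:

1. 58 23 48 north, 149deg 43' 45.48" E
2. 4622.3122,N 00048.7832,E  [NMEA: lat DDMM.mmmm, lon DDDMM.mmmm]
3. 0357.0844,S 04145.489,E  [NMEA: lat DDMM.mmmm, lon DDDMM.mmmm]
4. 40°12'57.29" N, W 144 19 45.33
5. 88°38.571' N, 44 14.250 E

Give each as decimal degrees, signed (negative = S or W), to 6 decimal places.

1. 58.396667, 149.729300
2. 46.371870, 0.813053
3. -3.951407, 41.758150
4. 40.215914, -144.329258
5. 88.642850, 44.237500

Point 1:
  φ: 23′ + 48″ = 23.80000′; 58 + 23.80000/60 = 58.3966667
  N → positive
  Lon: 149 + 43/60 + 45.48/3600 = 149.7293000
  E → positive
Point 2:
  φ: degrees = first 2 digits = 46, minutes = 22.3122; 46 + 22.3122/60 = 46.3718700
  N ⇒ keep positive
  Longitude: split at 3 digits → 000° and 48.7832′; 0 + 48.7832/60 = 0.8130533
  E ⇒ keep positive
Point 3:
  φ: split at 2 digits → 03° and 57.0844′; 3 + 57.0844/60 = 3.9514067
  S → negative
  Lon: degrees = first 3 digits = 41, minutes = 45.489; 41 + 45.489/60 = 41.7581500
  E ⇒ keep positive
Point 4:
  φ: 12′ + 57.29″ = 12.95483′; 40 + 12.95483/60 = 40.2159139
  N ⇒ keep positive
  λ: 144 + 19/60 + 45.33/3600 = 144.3292583
  hemisphere W, so the sign is −
Point 5:
  φ: 88 + 38.571/60 = 88.6428500
  N ⇒ keep positive
  λ: 14.25′ = 0.237500°; total 44.2375000
  E → positive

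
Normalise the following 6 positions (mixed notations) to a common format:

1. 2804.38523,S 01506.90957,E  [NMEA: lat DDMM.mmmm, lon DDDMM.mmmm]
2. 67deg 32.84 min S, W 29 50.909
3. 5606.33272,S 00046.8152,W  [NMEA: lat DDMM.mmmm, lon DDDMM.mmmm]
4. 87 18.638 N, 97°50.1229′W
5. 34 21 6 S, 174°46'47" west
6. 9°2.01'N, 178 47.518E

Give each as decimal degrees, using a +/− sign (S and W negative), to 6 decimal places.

Point 1:
  Latitude: degrees = first 2 digits = 28, minutes = 4.38523; 28 + 4.38523/60 = 28.0730872
  hemisphere S, so the sign is −
  Longitude: split at 3 digits → 015° and 6.90957′; 15 + 6.90957/60 = 15.1151595
  E → positive
Point 2:
  φ: 67 + 32.84/60 = 67.5473333
  hemisphere S, so the sign is −
  Longitude: 29 + 50.909/60 = 29.8484833
  hemisphere W, so the sign is −
Point 3:
  Latitude: degrees = first 2 digits = 56, minutes = 6.33272; 56 + 6.33272/60 = 56.1055453
  S ⇒ negate
  λ: split at 3 digits → 000° and 46.8152′; 0 + 46.8152/60 = 0.7802533
  W → negative
Point 4:
  Latitude: 87 + 18.638/60 = 87.3106333
  N ⇒ keep positive
  λ: 50.1229′ = 0.835382°; total 97.8353817
  hemisphere W, so the sign is −
Point 5:
  φ: 34° + 21/60 + 6/3600 = 34 + 0.350000 + 0.001667 = 34.3516667
  S → negative
  Longitude: 46′ + 47″ = 46.78333′; 174 + 46.78333/60 = 174.7797222
  hemisphere W, so the sign is −
Point 6:
  Latitude: 2.01′ = 0.033500°; total 9.0335000
  N → positive
  Lon: 178 + 47.518/60 = 178.7919667
  E → positive

1. -28.073087, 15.115160
2. -67.547333, -29.848483
3. -56.105545, -0.780253
4. 87.310633, -97.835382
5. -34.351667, -174.779722
6. 9.033500, 178.791967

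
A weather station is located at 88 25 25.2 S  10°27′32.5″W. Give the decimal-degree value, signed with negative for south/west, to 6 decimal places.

φ: 25′ + 25.2″ = 25.42000′; 88 + 25.42000/60 = 88.4236667
hemisphere S, so the sign is −
Longitude: 10 + 27/60 + 32.5/3600 = 10.4590278
W ⇒ negate

-88.423667, -10.459028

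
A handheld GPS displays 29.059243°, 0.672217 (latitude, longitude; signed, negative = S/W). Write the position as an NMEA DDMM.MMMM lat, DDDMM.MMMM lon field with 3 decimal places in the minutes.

Latitude: minutes = (29.059243 − 29) × 60 = 3.55458
Longitude: minutes = (0.672217 − 0) × 60 = 40.33302

2903.555,N / 00040.333,E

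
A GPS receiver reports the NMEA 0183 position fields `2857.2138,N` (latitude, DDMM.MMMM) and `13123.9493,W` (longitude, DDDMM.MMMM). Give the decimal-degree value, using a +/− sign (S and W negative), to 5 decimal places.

Lat: degrees = first 2 digits = 28, minutes = 57.2138; 28 + 57.2138/60 = 28.953563
N → positive
λ: split at 3 digits → 131° and 23.9493′; 131 + 23.9493/60 = 131.399155
W ⇒ negate

28.95356, -131.39916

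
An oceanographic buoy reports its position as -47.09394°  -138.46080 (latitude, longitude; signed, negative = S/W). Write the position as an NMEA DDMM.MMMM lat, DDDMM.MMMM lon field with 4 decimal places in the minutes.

Latitude is negative → S; |value| = 47.093940
Latitude: fractional part 0.093940 → 5.636400 minutes
Longitude is negative → W; |value| = 138.460800
Lon: minutes = (138.460800 − 138) × 60 = 27.648000

4705.6364,S / 13827.6480,W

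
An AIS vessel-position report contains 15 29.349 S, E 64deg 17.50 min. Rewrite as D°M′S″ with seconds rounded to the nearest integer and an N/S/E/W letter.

φ: 29.34900′ → 29′ and 0.34900 × 60 = 20.94″
Lon: fractional minutes 0.50000 × 60 = 30.00″

15°29′21″ S, 64°17′30″ E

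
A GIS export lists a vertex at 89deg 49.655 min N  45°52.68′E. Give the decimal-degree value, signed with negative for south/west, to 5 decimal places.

Lat: 49.655′ = 0.827583°; total 89.827583
N ⇒ keep positive
λ: 52.68′ = 0.878000°; total 45.878000
E → positive

89.82758, 45.87800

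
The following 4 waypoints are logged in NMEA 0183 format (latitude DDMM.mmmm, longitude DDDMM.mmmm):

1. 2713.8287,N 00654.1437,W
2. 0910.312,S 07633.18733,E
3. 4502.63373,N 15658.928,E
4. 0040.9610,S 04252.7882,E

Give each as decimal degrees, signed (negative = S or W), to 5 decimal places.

1. 27.23048, -6.90240
2. -9.17187, 76.55312
3. 45.04390, 156.98213
4. -0.68268, 42.87980

Point 1:
  Latitude: degrees = first 2 digits = 27, minutes = 13.8287; 27 + 13.8287/60 = 27.230478
  N → positive
  Longitude: degrees = first 3 digits = 6, minutes = 54.1437; 6 + 54.1437/60 = 6.902395
  W ⇒ negate
Point 2:
  Latitude: split at 2 digits → 09° and 10.312′; 9 + 10.312/60 = 9.171867
  S → negative
  Lon: split at 3 digits → 076° and 33.18733′; 76 + 33.18733/60 = 76.553122
  E → positive
Point 3:
  Lat: split at 2 digits → 45° and 2.63373′; 45 + 2.63373/60 = 45.043896
  N ⇒ keep positive
  Longitude: split at 3 digits → 156° and 58.928′; 156 + 58.928/60 = 156.982133
  E ⇒ keep positive
Point 4:
  Lat: split at 2 digits → 00° and 40.961′; 0 + 40.961/60 = 0.682683
  S → negative
  Longitude: split at 3 digits → 042° and 52.7882′; 42 + 52.7882/60 = 42.879803
  E ⇒ keep positive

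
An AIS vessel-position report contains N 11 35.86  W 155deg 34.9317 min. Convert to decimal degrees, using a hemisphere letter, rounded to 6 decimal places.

11.597667° N, 155.582195° W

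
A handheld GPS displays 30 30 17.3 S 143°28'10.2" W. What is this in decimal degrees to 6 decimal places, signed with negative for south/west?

-30.504806, -143.469500

Lat: 30 + 30/60 + 17.3/3600 = 30.5048056
S → negative
Lon: 28′ + 10.2″ = 28.17000′; 143 + 28.17000/60 = 143.4695000
hemisphere W, so the sign is −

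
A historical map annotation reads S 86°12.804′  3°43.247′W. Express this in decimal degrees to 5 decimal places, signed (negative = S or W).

-86.21340, -3.72078

Lat: 12.804′ = 0.213400°; total 86.213400
S ⇒ negate
Lon: 3 + 43.247/60 = 3.720783
W ⇒ negate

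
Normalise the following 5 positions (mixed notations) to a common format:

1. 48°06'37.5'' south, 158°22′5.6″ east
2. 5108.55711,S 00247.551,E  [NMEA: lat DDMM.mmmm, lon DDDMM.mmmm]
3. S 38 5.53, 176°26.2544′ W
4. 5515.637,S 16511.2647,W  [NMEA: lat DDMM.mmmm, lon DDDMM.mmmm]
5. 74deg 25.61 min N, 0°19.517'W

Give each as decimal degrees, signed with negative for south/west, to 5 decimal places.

1. -48.11042, 158.36822
2. -51.14262, 2.79252
3. -38.09217, -176.43757
4. -55.26062, -165.18775
5. 74.42683, -0.32528

Point 1:
  φ: 48 + 6/60 + 37.5/3600 = 48.110417
  S ⇒ negate
  Lon: 158 + 22/60 + 5.6/3600 = 158.368222
  E → positive
Point 2:
  Lat: degrees = first 2 digits = 51, minutes = 8.55711; 51 + 8.55711/60 = 51.142619
  hemisphere S, so the sign is −
  λ: degrees = first 3 digits = 2, minutes = 47.551; 2 + 47.551/60 = 2.792517
  E ⇒ keep positive
Point 3:
  φ: 5.53′ = 0.092167°; total 38.092167
  S → negative
  λ: 176 + 26.2544/60 = 176.437573
  hemisphere W, so the sign is −
Point 4:
  φ: degrees = first 2 digits = 55, minutes = 15.637; 55 + 15.637/60 = 55.260617
  hemisphere S, so the sign is −
  λ: split at 3 digits → 165° and 11.2647′; 165 + 11.2647/60 = 165.187745
  W → negative
Point 5:
  φ: 74 + 25.61/60 = 74.426833
  N ⇒ keep positive
  λ: 0 + 19.517/60 = 0.325283
  hemisphere W, so the sign is −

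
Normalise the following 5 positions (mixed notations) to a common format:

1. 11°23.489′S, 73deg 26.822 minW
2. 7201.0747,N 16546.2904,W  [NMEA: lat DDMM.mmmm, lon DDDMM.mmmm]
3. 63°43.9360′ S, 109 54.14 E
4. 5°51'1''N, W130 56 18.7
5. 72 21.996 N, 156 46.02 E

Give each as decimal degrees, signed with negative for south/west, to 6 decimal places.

Point 1:
  Latitude: 23.489′ = 0.391483°; total 11.3914833
  S → negative
  λ: 26.822′ = 0.447033°; total 73.4470333
  hemisphere W, so the sign is −
Point 2:
  Latitude: degrees = first 2 digits = 72, minutes = 1.0747; 72 + 1.0747/60 = 72.0179117
  N → positive
  Lon: degrees = first 3 digits = 165, minutes = 46.2904; 165 + 46.2904/60 = 165.7715067
  W → negative
Point 3:
  φ: 63 + 43.936/60 = 63.7322667
  hemisphere S, so the sign is −
  λ: 109 + 54.14/60 = 109.9023333
  E ⇒ keep positive
Point 4:
  Lat: 5 + 51/60 + 1/3600 = 5.8502778
  N → positive
  λ: 130° + 56/60 + 18.7/3600 = 130 + 0.933333 + 0.005194 = 130.9385278
  hemisphere W, so the sign is −
Point 5:
  φ: 72 + 21.996/60 = 72.3666000
  N ⇒ keep positive
  λ: 156 + 46.02/60 = 156.7670000
  E → positive

1. -11.391483, -73.447033
2. 72.017912, -165.771507
3. -63.732267, 109.902333
4. 5.850278, -130.938528
5. 72.366600, 156.767000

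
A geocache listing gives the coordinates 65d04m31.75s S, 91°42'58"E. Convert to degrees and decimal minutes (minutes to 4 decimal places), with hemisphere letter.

65° 4.5292′ S, 91° 42.9667′ E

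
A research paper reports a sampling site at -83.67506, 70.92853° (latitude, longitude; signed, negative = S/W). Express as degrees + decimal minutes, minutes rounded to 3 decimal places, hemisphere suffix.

Latitude is negative → S; |value| = 83.675060
φ: fractional part 0.675060 → 40.50360 minutes
λ: 70° + 0.928530 × 60 = 70° 55.71180′

83° 40.504′ S, 70° 55.712′ E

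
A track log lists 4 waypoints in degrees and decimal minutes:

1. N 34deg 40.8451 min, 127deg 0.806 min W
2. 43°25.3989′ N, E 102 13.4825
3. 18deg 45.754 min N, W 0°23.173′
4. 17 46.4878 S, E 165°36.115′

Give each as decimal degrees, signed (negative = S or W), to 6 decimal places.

1. 34.680752, -127.013433
2. 43.423315, 102.224708
3. 18.762567, -0.386217
4. -17.774797, 165.601917

Point 1:
  φ: 34 + 40.8451/60 = 34.6807517
  N ⇒ keep positive
  Longitude: 127 + 0.806/60 = 127.0134333
  hemisphere W, so the sign is −
Point 2:
  φ: 25.3989′ = 0.423315°; total 43.4233150
  N ⇒ keep positive
  λ: 102 + 13.4825/60 = 102.2247083
  E → positive
Point 3:
  φ: 18 + 45.754/60 = 18.7625667
  N ⇒ keep positive
  λ: 23.173′ = 0.386217°; total 0.3862167
  W ⇒ negate
Point 4:
  Lat: 46.4878′ = 0.774797°; total 17.7747967
  S ⇒ negate
  Lon: 165 + 36.115/60 = 165.6019167
  E → positive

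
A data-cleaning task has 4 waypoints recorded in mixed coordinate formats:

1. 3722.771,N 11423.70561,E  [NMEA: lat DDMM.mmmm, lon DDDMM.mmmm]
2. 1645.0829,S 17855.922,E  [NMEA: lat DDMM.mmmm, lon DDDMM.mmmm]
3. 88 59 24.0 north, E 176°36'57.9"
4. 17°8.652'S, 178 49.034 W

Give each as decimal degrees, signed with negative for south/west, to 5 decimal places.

1. 37.37952, 114.39509
2. -16.75138, 178.93203
3. 88.99000, 176.61608
4. -17.14420, -178.81723

Point 1:
  φ: split at 2 digits → 37° and 22.771′; 37 + 22.771/60 = 37.379517
  N ⇒ keep positive
  λ: split at 3 digits → 114° and 23.70561′; 114 + 23.70561/60 = 114.395094
  E → positive
Point 2:
  Lat: degrees = first 2 digits = 16, minutes = 45.0829; 16 + 45.0829/60 = 16.751382
  hemisphere S, so the sign is −
  Longitude: split at 3 digits → 178° and 55.922′; 178 + 55.922/60 = 178.932033
  E → positive
Point 3:
  φ: 59′ + 24″ = 59.40000′; 88 + 59.40000/60 = 88.990000
  N → positive
  Longitude: 36′ + 57.9″ = 36.96500′; 176 + 36.96500/60 = 176.616083
  E → positive
Point 4:
  φ: 17 + 8.652/60 = 17.144200
  S ⇒ negate
  Lon: 49.034′ = 0.817233°; total 178.817233
  W ⇒ negate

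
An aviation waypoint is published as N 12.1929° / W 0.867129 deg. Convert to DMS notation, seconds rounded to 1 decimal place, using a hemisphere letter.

12°11′34.4″ N, 0°52′1.7″ W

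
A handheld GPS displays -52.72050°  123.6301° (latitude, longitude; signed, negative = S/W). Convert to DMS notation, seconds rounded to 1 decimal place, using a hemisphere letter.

52°43′13.8″ S, 123°37′48.4″ E

Latitude is negative → S; |value| = 52.720500
Lat: 0.720500° → 43.23000′; 0.23000 × 60 = 13.800″
Lon: 0.630100 × 60 = 37.80600′ → 37′, remainder × 60 = 48.360″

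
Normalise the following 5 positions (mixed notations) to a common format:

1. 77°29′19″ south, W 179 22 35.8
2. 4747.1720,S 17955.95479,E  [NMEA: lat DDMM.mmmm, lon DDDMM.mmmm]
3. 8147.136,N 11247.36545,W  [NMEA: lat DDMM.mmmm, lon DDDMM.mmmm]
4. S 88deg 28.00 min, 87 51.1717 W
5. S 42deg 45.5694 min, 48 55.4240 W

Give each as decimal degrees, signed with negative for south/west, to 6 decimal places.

1. -77.488611, -179.376611
2. -47.786200, 179.932580
3. 81.785600, -112.789424
4. -88.466667, -87.852862
5. -42.759490, -48.923733

Point 1:
  Latitude: 77 + 29/60 + 19/3600 = 77.4886111
  hemisphere S, so the sign is −
  Lon: 179 + 22/60 + 35.8/3600 = 179.3766111
  hemisphere W, so the sign is −
Point 2:
  φ: split at 2 digits → 47° and 47.172′; 47 + 47.172/60 = 47.7862000
  S → negative
  Lon: degrees = first 3 digits = 179, minutes = 55.95479; 179 + 55.95479/60 = 179.9325798
  E → positive
Point 3:
  Lat: degrees = first 2 digits = 81, minutes = 47.136; 81 + 47.136/60 = 81.7856000
  N → positive
  Longitude: degrees = first 3 digits = 112, minutes = 47.36545; 112 + 47.36545/60 = 112.7894242
  W ⇒ negate
Point 4:
  Lat: 88 + 28/60 = 88.4666667
  S → negative
  λ: 87 + 51.1717/60 = 87.8528617
  hemisphere W, so the sign is −
Point 5:
  Latitude: 45.5694′ = 0.759490°; total 42.7594900
  S → negative
  λ: 55.424′ = 0.923733°; total 48.9237333
  hemisphere W, so the sign is −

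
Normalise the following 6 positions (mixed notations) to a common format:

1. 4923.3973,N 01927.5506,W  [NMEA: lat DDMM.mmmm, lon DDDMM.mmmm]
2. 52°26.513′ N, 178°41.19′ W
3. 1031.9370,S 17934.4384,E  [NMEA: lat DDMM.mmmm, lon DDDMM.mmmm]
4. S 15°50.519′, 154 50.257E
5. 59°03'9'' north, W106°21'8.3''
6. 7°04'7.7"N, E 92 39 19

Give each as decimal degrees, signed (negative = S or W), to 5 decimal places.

Point 1:
  Latitude: split at 2 digits → 49° and 23.3973′; 49 + 23.3973/60 = 49.389955
  N → positive
  λ: split at 3 digits → 019° and 27.5506′; 19 + 27.5506/60 = 19.459177
  W → negative
Point 2:
  Latitude: 26.513′ = 0.441883°; total 52.441883
  N ⇒ keep positive
  Lon: 41.19′ = 0.686500°; total 178.686500
  W ⇒ negate
Point 3:
  Lat: split at 2 digits → 10° and 31.937′; 10 + 31.937/60 = 10.532283
  S ⇒ negate
  Longitude: split at 3 digits → 179° and 34.4384′; 179 + 34.4384/60 = 179.573973
  E → positive
Point 4:
  Latitude: 15 + 50.519/60 = 15.841983
  S ⇒ negate
  λ: 154 + 50.257/60 = 154.837617
  E → positive
Point 5:
  Lat: 59 + 3/60 + 9/3600 = 59.052500
  N ⇒ keep positive
  Longitude: 106° + 21/60 + 8.3/3600 = 106 + 0.350000 + 0.002306 = 106.352306
  W → negative
Point 6:
  Lat: 4′ + 7.7″ = 4.12833′; 7 + 4.12833/60 = 7.068806
  N → positive
  λ: 39′ + 19″ = 39.31667′; 92 + 39.31667/60 = 92.655278
  E ⇒ keep positive

1. 49.38996, -19.45918
2. 52.44188, -178.68650
3. -10.53228, 179.57397
4. -15.84198, 154.83762
5. 59.05250, -106.35231
6. 7.06881, 92.65528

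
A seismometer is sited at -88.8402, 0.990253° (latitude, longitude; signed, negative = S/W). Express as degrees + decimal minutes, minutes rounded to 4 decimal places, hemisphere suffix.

88° 50.4120′ S, 0° 59.4152′ E

Latitude is negative → S; |value| = 88.840200
Lat: fractional part 0.840200 → 50.412000 minutes
λ: 0° + 0.990253 × 60 = 0° 59.415180′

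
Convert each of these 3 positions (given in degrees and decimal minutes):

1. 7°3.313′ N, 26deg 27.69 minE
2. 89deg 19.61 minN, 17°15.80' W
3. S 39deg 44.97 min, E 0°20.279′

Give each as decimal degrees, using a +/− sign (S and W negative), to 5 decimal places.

1. 7.05522, 26.46150
2. 89.32683, -17.26333
3. -39.74950, 0.33798

Point 1:
  Latitude: 3.313′ = 0.055217°; total 7.055217
  N → positive
  λ: 26 + 27.69/60 = 26.461500
  E ⇒ keep positive
Point 2:
  φ: 19.61′ = 0.326833°; total 89.326833
  N ⇒ keep positive
  Lon: 15.8′ = 0.263333°; total 17.263333
  hemisphere W, so the sign is −
Point 3:
  φ: 39 + 44.97/60 = 39.749500
  S → negative
  Lon: 0 + 20.279/60 = 0.337983
  E → positive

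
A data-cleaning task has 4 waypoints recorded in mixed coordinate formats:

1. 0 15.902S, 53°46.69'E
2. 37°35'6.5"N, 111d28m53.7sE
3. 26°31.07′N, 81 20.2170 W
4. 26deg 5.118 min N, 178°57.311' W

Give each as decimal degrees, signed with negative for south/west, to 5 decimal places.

Point 1:
  φ: 15.902′ = 0.265033°; total 0.265033
  S ⇒ negate
  λ: 46.69′ = 0.778167°; total 53.778167
  E → positive
Point 2:
  Latitude: 37 + 35/60 + 6.5/3600 = 37.585139
  N ⇒ keep positive
  λ: 111 + 28/60 + 53.7/3600 = 111.481583
  E → positive
Point 3:
  Lat: 31.07′ = 0.517833°; total 26.517833
  N ⇒ keep positive
  Longitude: 20.217′ = 0.336950°; total 81.336950
  W → negative
Point 4:
  φ: 5.118′ = 0.085300°; total 26.085300
  N ⇒ keep positive
  Lon: 178 + 57.311/60 = 178.955183
  W ⇒ negate

1. -0.26503, 53.77817
2. 37.58514, 111.48158
3. 26.51783, -81.33695
4. 26.08530, -178.95518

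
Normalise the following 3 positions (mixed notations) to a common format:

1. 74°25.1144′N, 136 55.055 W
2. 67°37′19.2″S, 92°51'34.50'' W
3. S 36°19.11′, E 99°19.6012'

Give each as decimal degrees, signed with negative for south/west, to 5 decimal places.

1. 74.41857, -136.91758
2. -67.62200, -92.85958
3. -36.31850, 99.32669

Point 1:
  Lat: 25.1144′ = 0.418573°; total 74.418573
  N ⇒ keep positive
  λ: 136 + 55.055/60 = 136.917583
  W ⇒ negate
Point 2:
  Lat: 67 + 37/60 + 19.2/3600 = 67.622000
  S ⇒ negate
  λ: 51′ + 34.5″ = 51.57500′; 92 + 51.57500/60 = 92.859583
  hemisphere W, so the sign is −
Point 3:
  φ: 36 + 19.11/60 = 36.318500
  S ⇒ negate
  Lon: 99 + 19.6012/60 = 99.326687
  E → positive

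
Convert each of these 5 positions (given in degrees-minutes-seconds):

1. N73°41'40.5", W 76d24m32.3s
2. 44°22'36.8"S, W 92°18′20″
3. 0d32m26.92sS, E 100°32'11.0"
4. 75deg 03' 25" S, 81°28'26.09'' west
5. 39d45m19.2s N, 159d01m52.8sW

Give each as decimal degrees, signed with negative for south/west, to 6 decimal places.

Point 1:
  Latitude: 73 + 41/60 + 40.5/3600 = 73.6945833
  N ⇒ keep positive
  Longitude: 76° + 24/60 + 32.3/3600 = 76 + 0.400000 + 0.008972 = 76.4089722
  W → negative
Point 2:
  Latitude: 44 + 22/60 + 36.8/3600 = 44.3768889
  S ⇒ negate
  Longitude: 18′ + 20″ = 18.33333′; 92 + 18.33333/60 = 92.3055556
  W → negative
Point 3:
  Lat: 32′ + 26.92″ = 32.44867′; 0 + 32.44867/60 = 0.5408111
  S → negative
  Lon: 100° + 32/60 + 11/3600 = 100 + 0.533333 + 0.003056 = 100.5363889
  E → positive
Point 4:
  Latitude: 75 + 3/60 + 25/3600 = 75.0569444
  S ⇒ negate
  Longitude: 28′ + 26.09″ = 28.43483′; 81 + 28.43483/60 = 81.4739139
  W → negative
Point 5:
  Latitude: 39° + 45/60 + 19.2/3600 = 39 + 0.750000 + 0.005333 = 39.7553333
  N ⇒ keep positive
  λ: 1′ + 52.8″ = 1.88000′; 159 + 1.88000/60 = 159.0313333
  W ⇒ negate

1. 73.694583, -76.408972
2. -44.376889, -92.305556
3. -0.540811, 100.536389
4. -75.056944, -81.473914
5. 39.755333, -159.031333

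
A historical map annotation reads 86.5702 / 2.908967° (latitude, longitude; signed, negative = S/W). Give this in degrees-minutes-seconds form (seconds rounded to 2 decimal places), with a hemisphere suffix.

86°34′12.72″ N, 2°54′32.28″ E

Latitude: 0.570200° → 34.21200′; 0.21200 × 60 = 12.7200″
Longitude: 0.908967 × 60 = 54.53802′ → 54′, remainder × 60 = 32.2812″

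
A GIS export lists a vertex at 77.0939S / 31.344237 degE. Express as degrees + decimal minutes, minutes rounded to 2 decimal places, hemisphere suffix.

77° 5.63′ S, 31° 20.65′ E

Latitude: fractional part 0.093900 → 5.6340 minutes
Lon: minutes = (31.344237 − 31) × 60 = 20.6542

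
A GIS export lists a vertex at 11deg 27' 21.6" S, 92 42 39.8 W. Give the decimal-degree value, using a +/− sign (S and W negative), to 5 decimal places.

-11.45600, -92.71106

Latitude: 11° + 27/60 + 21.6/3600 = 11 + 0.450000 + 0.006000 = 11.456000
S ⇒ negate
Lon: 92° + 42/60 + 39.8/3600 = 92 + 0.700000 + 0.011056 = 92.711056
hemisphere W, so the sign is −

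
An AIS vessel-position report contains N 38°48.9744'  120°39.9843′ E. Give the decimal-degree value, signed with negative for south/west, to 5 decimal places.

38.81624, 120.66641

Lat: 38 + 48.9744/60 = 38.816240
N → positive
λ: 120 + 39.9843/60 = 120.666405
E ⇒ keep positive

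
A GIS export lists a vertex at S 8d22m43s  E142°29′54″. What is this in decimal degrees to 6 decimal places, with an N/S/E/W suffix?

8.378611° S, 142.498333° E

Latitude: 22′ + 43″ = 22.71667′; 8 + 22.71667/60 = 8.3786111
λ: 142° + 29/60 + 54/3600 = 142 + 0.483333 + 0.015000 = 142.4983333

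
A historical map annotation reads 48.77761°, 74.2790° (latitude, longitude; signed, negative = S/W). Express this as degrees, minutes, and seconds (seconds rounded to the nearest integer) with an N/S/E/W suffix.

48°46′39″ N, 74°16′44″ E

Latitude: 0.777610 × 60 = 46.65660′ → 46′, remainder × 60 = 39.40″
Lon: whole degrees 74; 16.74000′ → 16′ and 44.40″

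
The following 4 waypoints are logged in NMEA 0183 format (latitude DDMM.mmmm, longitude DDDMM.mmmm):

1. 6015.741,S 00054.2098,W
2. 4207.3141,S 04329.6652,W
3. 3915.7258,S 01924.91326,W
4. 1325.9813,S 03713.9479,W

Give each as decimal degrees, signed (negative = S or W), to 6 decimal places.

1. -60.262350, -0.903497
2. -42.121902, -43.494420
3. -39.262097, -19.415221
4. -13.433022, -37.232465

Point 1:
  Lat: degrees = first 2 digits = 60, minutes = 15.741; 60 + 15.741/60 = 60.2623500
  S ⇒ negate
  Lon: split at 3 digits → 000° and 54.2098′; 0 + 54.2098/60 = 0.9034967
  W ⇒ negate
Point 2:
  Latitude: split at 2 digits → 42° and 7.3141′; 42 + 7.3141/60 = 42.1219017
  hemisphere S, so the sign is −
  λ: degrees = first 3 digits = 43, minutes = 29.6652; 43 + 29.6652/60 = 43.4944200
  W → negative
Point 3:
  Latitude: degrees = first 2 digits = 39, minutes = 15.7258; 39 + 15.7258/60 = 39.2620967
  S ⇒ negate
  Longitude: degrees = first 3 digits = 19, minutes = 24.91326; 19 + 24.91326/60 = 19.4152210
  W ⇒ negate
Point 4:
  Latitude: degrees = first 2 digits = 13, minutes = 25.9813; 13 + 25.9813/60 = 13.4330217
  hemisphere S, so the sign is −
  Longitude: split at 3 digits → 037° and 13.9479′; 37 + 13.9479/60 = 37.2324650
  W → negative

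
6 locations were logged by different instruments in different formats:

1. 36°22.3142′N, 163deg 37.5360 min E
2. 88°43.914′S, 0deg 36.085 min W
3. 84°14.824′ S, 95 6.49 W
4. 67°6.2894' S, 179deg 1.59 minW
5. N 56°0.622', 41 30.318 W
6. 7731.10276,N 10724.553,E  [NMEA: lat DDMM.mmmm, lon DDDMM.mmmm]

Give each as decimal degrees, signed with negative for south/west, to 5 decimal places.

Point 1:
  Lat: 22.3142′ = 0.371903°; total 36.371903
  N → positive
  λ: 37.536′ = 0.625600°; total 163.625600
  E → positive
Point 2:
  Latitude: 43.914′ = 0.731900°; total 88.731900
  hemisphere S, so the sign is −
  λ: 0 + 36.085/60 = 0.601417
  W → negative
Point 3:
  Lat: 14.824′ = 0.247067°; total 84.247067
  hemisphere S, so the sign is −
  λ: 95 + 6.49/60 = 95.108167
  hemisphere W, so the sign is −
Point 4:
  Lat: 6.2894′ = 0.104823°; total 67.104823
  hemisphere S, so the sign is −
  Lon: 179 + 1.59/60 = 179.026500
  W ⇒ negate
Point 5:
  φ: 0.622′ = 0.010367°; total 56.010367
  N ⇒ keep positive
  λ: 41 + 30.318/60 = 41.505300
  W → negative
Point 6:
  φ: degrees = first 2 digits = 77, minutes = 31.10276; 77 + 31.10276/60 = 77.518379
  N → positive
  Lon: split at 3 digits → 107° and 24.553′; 107 + 24.553/60 = 107.409217
  E → positive

1. 36.37190, 163.62560
2. -88.73190, -0.60142
3. -84.24707, -95.10817
4. -67.10482, -179.02650
5. 56.01037, -41.50530
6. 77.51838, 107.40922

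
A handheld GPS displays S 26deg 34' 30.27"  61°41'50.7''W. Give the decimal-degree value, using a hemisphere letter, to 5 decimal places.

26.57508° S, 61.69742° W

φ: 34′ + 30.27″ = 34.50450′; 26 + 34.50450/60 = 26.575075
λ: 61 + 41/60 + 50.7/3600 = 61.697417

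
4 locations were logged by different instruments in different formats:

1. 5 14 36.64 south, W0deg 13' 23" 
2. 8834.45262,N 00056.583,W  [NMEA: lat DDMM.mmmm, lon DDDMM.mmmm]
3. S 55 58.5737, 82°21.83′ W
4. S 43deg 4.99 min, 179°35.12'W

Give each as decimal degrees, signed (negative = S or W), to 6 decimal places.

1. -5.243511, -0.223056
2. 88.574210, -0.943050
3. -55.976228, -82.363833
4. -43.083167, -179.585333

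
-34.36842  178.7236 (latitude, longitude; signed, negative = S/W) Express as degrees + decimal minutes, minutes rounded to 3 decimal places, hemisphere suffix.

Latitude is negative → S; |value| = 34.368420
φ: fractional part 0.368420 → 22.10520 minutes
λ: minutes = (178.723600 − 178) × 60 = 43.41600

34° 22.105′ S, 178° 43.416′ E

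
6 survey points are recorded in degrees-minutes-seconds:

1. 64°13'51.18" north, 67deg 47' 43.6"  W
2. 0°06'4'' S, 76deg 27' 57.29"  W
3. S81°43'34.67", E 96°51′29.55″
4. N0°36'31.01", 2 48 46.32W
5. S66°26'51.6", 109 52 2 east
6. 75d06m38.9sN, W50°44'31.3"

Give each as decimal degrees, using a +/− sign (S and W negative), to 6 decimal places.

1. 64.230883, -67.795444
2. -0.101111, -76.465914
3. -81.726297, 96.858208
4. 0.608614, -2.812867
5. -66.447667, 109.867222
6. 75.110806, -50.742028

Point 1:
  Lat: 64° + 13/60 + 51.18/3600 = 64 + 0.216667 + 0.014217 = 64.2308833
  N ⇒ keep positive
  λ: 47′ + 43.6″ = 47.72667′; 67 + 47.72667/60 = 67.7954444
  W → negative
Point 2:
  φ: 0 + 6/60 + 4/3600 = 0.1011111
  hemisphere S, so the sign is −
  Longitude: 76 + 27/60 + 57.29/3600 = 76.4659139
  hemisphere W, so the sign is −
Point 3:
  φ: 81° + 43/60 + 34.67/3600 = 81 + 0.716667 + 0.009631 = 81.7262972
  S ⇒ negate
  λ: 96° + 51/60 + 29.55/3600 = 96 + 0.850000 + 0.008208 = 96.8582083
  E ⇒ keep positive
Point 4:
  φ: 36′ + 31.01″ = 36.51683′; 0 + 36.51683/60 = 0.6086139
  N → positive
  Lon: 2 + 48/60 + 46.32/3600 = 2.8128667
  W ⇒ negate
Point 5:
  Latitude: 66° + 26/60 + 51.6/3600 = 66 + 0.433333 + 0.014333 = 66.4476667
  hemisphere S, so the sign is −
  Lon: 109° + 52/60 + 2/3600 = 109 + 0.866667 + 0.000556 = 109.8672222
  E ⇒ keep positive
Point 6:
  Latitude: 75 + 6/60 + 38.9/3600 = 75.1108056
  N ⇒ keep positive
  Longitude: 44′ + 31.3″ = 44.52167′; 50 + 44.52167/60 = 50.7420278
  W → negative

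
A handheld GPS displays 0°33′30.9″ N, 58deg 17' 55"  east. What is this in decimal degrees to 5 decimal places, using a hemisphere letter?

0.55858° N, 58.29861° E

φ: 0 + 33/60 + 30.9/3600 = 0.558583
Longitude: 17′ + 55″ = 17.91667′; 58 + 17.91667/60 = 58.298611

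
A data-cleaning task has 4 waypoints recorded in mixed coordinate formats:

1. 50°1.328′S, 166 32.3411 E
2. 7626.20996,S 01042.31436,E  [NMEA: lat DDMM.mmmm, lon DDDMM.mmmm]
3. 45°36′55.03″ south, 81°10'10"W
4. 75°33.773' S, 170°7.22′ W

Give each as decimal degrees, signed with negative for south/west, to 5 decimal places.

Point 1:
  Lat: 1.328′ = 0.022133°; total 50.022133
  S ⇒ negate
  Lon: 166 + 32.3411/60 = 166.539018
  E ⇒ keep positive
Point 2:
  Latitude: degrees = first 2 digits = 76, minutes = 26.20996; 76 + 26.20996/60 = 76.436833
  S → negative
  Lon: split at 3 digits → 010° and 42.31436′; 10 + 42.31436/60 = 10.705239
  E ⇒ keep positive
Point 3:
  Lat: 45 + 36/60 + 55.03/3600 = 45.615286
  hemisphere S, so the sign is −
  Longitude: 10′ + 10″ = 10.16667′; 81 + 10.16667/60 = 81.169444
  hemisphere W, so the sign is −
Point 4:
  φ: 75 + 33.773/60 = 75.562883
  hemisphere S, so the sign is −
  λ: 7.22′ = 0.120333°; total 170.120333
  hemisphere W, so the sign is −

1. -50.02213, 166.53902
2. -76.43683, 10.70524
3. -45.61529, -81.16944
4. -75.56288, -170.12033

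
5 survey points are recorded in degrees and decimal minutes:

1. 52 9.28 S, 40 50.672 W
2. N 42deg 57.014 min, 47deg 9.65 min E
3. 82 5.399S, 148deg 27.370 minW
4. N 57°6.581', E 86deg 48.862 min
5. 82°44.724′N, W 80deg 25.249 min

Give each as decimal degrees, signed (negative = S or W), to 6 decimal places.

Point 1:
  Latitude: 52 + 9.28/60 = 52.1546667
  S ⇒ negate
  Lon: 50.672′ = 0.844533°; total 40.8445333
  W → negative
Point 2:
  Latitude: 57.014′ = 0.950233°; total 42.9502333
  N ⇒ keep positive
  Longitude: 9.65′ = 0.160833°; total 47.1608333
  E → positive
Point 3:
  φ: 82 + 5.399/60 = 82.0899833
  hemisphere S, so the sign is −
  λ: 27.37′ = 0.456167°; total 148.4561667
  hemisphere W, so the sign is −
Point 4:
  Latitude: 6.581′ = 0.109683°; total 57.1096833
  N → positive
  λ: 48.862′ = 0.814367°; total 86.8143667
  E → positive
Point 5:
  Lat: 44.724′ = 0.745400°; total 82.7454000
  N ⇒ keep positive
  λ: 80 + 25.249/60 = 80.4208167
  W ⇒ negate

1. -52.154667, -40.844533
2. 42.950233, 47.160833
3. -82.089983, -148.456167
4. 57.109683, 86.814367
5. 82.745400, -80.420817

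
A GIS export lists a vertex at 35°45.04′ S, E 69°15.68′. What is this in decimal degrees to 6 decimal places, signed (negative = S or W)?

φ: 45.04′ = 0.750667°; total 35.7506667
S ⇒ negate
Longitude: 69 + 15.68/60 = 69.2613333
E → positive

-35.750667, 69.261333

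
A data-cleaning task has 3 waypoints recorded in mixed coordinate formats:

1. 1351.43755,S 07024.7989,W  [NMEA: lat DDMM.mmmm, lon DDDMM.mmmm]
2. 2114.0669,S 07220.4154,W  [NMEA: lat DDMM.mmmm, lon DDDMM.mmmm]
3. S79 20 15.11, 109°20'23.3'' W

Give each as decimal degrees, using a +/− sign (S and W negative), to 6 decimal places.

1. -13.857293, -70.413315
2. -21.234448, -72.340257
3. -79.337531, -109.339806

Point 1:
  Lat: split at 2 digits → 13° and 51.43755′; 13 + 51.43755/60 = 13.8572925
  S ⇒ negate
  Longitude: split at 3 digits → 070° and 24.7989′; 70 + 24.7989/60 = 70.4133150
  W ⇒ negate
Point 2:
  Lat: degrees = first 2 digits = 21, minutes = 14.0669; 21 + 14.0669/60 = 21.2344483
  S → negative
  Lon: split at 3 digits → 072° and 20.4154′; 72 + 20.4154/60 = 72.3402567
  hemisphere W, so the sign is −
Point 3:
  Latitude: 20′ + 15.11″ = 20.25183′; 79 + 20.25183/60 = 79.3375306
  S → negative
  λ: 109 + 20/60 + 23.3/3600 = 109.3398056
  W ⇒ negate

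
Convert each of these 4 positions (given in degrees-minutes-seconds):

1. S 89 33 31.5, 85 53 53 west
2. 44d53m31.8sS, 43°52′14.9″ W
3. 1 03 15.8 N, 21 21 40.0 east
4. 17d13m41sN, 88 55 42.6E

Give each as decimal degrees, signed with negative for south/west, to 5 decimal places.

1. -89.55875, -85.89806
2. -44.89217, -43.87081
3. 1.05439, 21.36111
4. 17.22806, 88.92850

Point 1:
  Lat: 33′ + 31.5″ = 33.52500′; 89 + 33.52500/60 = 89.558750
  hemisphere S, so the sign is −
  Longitude: 85° + 53/60 + 53/3600 = 85 + 0.883333 + 0.014722 = 85.898056
  W ⇒ negate
Point 2:
  φ: 44° + 53/60 + 31.8/3600 = 44 + 0.883333 + 0.008833 = 44.892167
  S → negative
  Longitude: 52′ + 14.9″ = 52.24833′; 43 + 52.24833/60 = 43.870806
  hemisphere W, so the sign is −
Point 3:
  Lat: 1° + 3/60 + 15.8/3600 = 1 + 0.050000 + 0.004389 = 1.054389
  N ⇒ keep positive
  Lon: 21′ + 40″ = 21.66667′; 21 + 21.66667/60 = 21.361111
  E → positive
Point 4:
  Latitude: 13′ + 41″ = 13.68333′; 17 + 13.68333/60 = 17.228056
  N ⇒ keep positive
  Lon: 88° + 55/60 + 42.6/3600 = 88 + 0.916667 + 0.011833 = 88.928500
  E ⇒ keep positive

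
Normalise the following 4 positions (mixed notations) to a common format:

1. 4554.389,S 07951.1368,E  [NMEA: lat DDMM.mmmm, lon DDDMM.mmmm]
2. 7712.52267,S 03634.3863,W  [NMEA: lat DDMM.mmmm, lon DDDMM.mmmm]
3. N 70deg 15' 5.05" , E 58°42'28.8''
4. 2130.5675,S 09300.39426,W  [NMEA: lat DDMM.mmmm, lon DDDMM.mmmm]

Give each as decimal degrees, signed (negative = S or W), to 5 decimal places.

1. -45.90648, 79.85228
2. -77.20871, -36.57311
3. 70.25140, 58.70800
4. -21.50946, -93.00657

Point 1:
  Latitude: degrees = first 2 digits = 45, minutes = 54.389; 45 + 54.389/60 = 45.906483
  hemisphere S, so the sign is −
  Longitude: degrees = first 3 digits = 79, minutes = 51.1368; 79 + 51.1368/60 = 79.852280
  E ⇒ keep positive
Point 2:
  Lat: degrees = first 2 digits = 77, minutes = 12.52267; 77 + 12.52267/60 = 77.208711
  S → negative
  Longitude: split at 3 digits → 036° and 34.3863′; 36 + 34.3863/60 = 36.573105
  hemisphere W, so the sign is −
Point 3:
  Latitude: 70 + 15/60 + 5.05/3600 = 70.251403
  N → positive
  λ: 58° + 42/60 + 28.8/3600 = 58 + 0.700000 + 0.008000 = 58.708000
  E → positive
Point 4:
  Lat: split at 2 digits → 21° and 30.5675′; 21 + 30.5675/60 = 21.509458
  S → negative
  Longitude: degrees = first 3 digits = 93, minutes = 0.39426; 93 + 0.39426/60 = 93.006571
  hemisphere W, so the sign is −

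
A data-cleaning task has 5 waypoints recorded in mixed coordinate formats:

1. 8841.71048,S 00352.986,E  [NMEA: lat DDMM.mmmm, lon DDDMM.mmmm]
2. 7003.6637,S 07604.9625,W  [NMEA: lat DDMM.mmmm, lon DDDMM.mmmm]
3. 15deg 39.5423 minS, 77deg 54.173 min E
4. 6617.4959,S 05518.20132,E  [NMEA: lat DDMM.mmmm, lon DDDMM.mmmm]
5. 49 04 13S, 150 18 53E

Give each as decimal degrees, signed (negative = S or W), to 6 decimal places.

1. -88.695175, 3.883100
2. -70.061062, -76.082708
3. -15.659038, 77.902883
4. -66.291598, 55.303355
5. -49.070278, 150.314722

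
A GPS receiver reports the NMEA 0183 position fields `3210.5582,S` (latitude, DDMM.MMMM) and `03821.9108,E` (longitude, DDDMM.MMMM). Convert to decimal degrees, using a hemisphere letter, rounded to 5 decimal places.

φ: degrees = first 2 digits = 32, minutes = 10.5582; 32 + 10.5582/60 = 32.175970
Lon: degrees = first 3 digits = 38, minutes = 21.9108; 38 + 21.9108/60 = 38.365180

32.17597° S, 38.36518° E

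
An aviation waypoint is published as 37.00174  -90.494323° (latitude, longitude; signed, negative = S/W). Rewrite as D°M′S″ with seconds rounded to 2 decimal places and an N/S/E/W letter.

37°00′6.26″ N, 90°29′39.56″ W

φ: whole degrees 37; 0.10440′ → 0′ and 6.2640″
Longitude is negative → W; |value| = 90.494323
Lon: 0.494323 × 60 = 29.65938′ → 29′, remainder × 60 = 39.5628″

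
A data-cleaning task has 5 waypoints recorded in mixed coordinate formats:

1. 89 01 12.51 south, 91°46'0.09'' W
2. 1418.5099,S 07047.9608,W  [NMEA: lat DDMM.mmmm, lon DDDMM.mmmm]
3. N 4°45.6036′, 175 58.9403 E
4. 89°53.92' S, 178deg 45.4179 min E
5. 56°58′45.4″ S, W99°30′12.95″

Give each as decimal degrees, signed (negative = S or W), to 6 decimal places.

1. -89.020142, -91.766692
2. -14.308498, -70.799347
3. 4.760060, 175.982338
4. -89.898667, 178.756965
5. -56.979278, -99.503597

Point 1:
  Lat: 89 + 1/60 + 12.51/3600 = 89.0201417
  S → negative
  λ: 91 + 46/60 + 0.09/3600 = 91.7666917
  W ⇒ negate
Point 2:
  φ: split at 2 digits → 14° and 18.5099′; 14 + 18.5099/60 = 14.3084983
  hemisphere S, so the sign is −
  Lon: split at 3 digits → 070° and 47.9608′; 70 + 47.9608/60 = 70.7993467
  hemisphere W, so the sign is −
Point 3:
  φ: 45.6036′ = 0.760060°; total 4.7600600
  N → positive
  Longitude: 175 + 58.9403/60 = 175.9823383
  E ⇒ keep positive
Point 4:
  Latitude: 89 + 53.92/60 = 89.8986667
  S ⇒ negate
  λ: 178 + 45.4179/60 = 178.7569650
  E → positive
Point 5:
  Lat: 56° + 58/60 + 45.4/3600 = 56 + 0.966667 + 0.012611 = 56.9792778
  S ⇒ negate
  λ: 99 + 30/60 + 12.95/3600 = 99.5035972
  W → negative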